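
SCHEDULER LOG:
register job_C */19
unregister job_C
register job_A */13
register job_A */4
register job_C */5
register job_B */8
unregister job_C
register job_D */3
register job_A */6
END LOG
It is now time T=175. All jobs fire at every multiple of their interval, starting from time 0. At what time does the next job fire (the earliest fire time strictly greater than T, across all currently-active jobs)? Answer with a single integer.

Op 1: register job_C */19 -> active={job_C:*/19}
Op 2: unregister job_C -> active={}
Op 3: register job_A */13 -> active={job_A:*/13}
Op 4: register job_A */4 -> active={job_A:*/4}
Op 5: register job_C */5 -> active={job_A:*/4, job_C:*/5}
Op 6: register job_B */8 -> active={job_A:*/4, job_B:*/8, job_C:*/5}
Op 7: unregister job_C -> active={job_A:*/4, job_B:*/8}
Op 8: register job_D */3 -> active={job_A:*/4, job_B:*/8, job_D:*/3}
Op 9: register job_A */6 -> active={job_A:*/6, job_B:*/8, job_D:*/3}
  job_A: interval 6, next fire after T=175 is 180
  job_B: interval 8, next fire after T=175 is 176
  job_D: interval 3, next fire after T=175 is 177
Earliest fire time = 176 (job job_B)

Answer: 176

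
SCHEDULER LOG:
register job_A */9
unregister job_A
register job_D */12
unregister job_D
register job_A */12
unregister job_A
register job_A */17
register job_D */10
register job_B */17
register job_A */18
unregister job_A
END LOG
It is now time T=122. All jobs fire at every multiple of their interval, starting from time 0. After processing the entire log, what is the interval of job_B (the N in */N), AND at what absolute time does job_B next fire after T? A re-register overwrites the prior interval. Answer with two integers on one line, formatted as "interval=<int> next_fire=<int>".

Op 1: register job_A */9 -> active={job_A:*/9}
Op 2: unregister job_A -> active={}
Op 3: register job_D */12 -> active={job_D:*/12}
Op 4: unregister job_D -> active={}
Op 5: register job_A */12 -> active={job_A:*/12}
Op 6: unregister job_A -> active={}
Op 7: register job_A */17 -> active={job_A:*/17}
Op 8: register job_D */10 -> active={job_A:*/17, job_D:*/10}
Op 9: register job_B */17 -> active={job_A:*/17, job_B:*/17, job_D:*/10}
Op 10: register job_A */18 -> active={job_A:*/18, job_B:*/17, job_D:*/10}
Op 11: unregister job_A -> active={job_B:*/17, job_D:*/10}
Final interval of job_B = 17
Next fire of job_B after T=122: (122//17+1)*17 = 136

Answer: interval=17 next_fire=136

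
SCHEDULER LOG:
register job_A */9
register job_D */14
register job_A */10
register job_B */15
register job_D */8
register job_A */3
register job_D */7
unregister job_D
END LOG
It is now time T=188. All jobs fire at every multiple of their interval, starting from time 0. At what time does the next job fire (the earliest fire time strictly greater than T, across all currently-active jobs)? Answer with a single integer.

Op 1: register job_A */9 -> active={job_A:*/9}
Op 2: register job_D */14 -> active={job_A:*/9, job_D:*/14}
Op 3: register job_A */10 -> active={job_A:*/10, job_D:*/14}
Op 4: register job_B */15 -> active={job_A:*/10, job_B:*/15, job_D:*/14}
Op 5: register job_D */8 -> active={job_A:*/10, job_B:*/15, job_D:*/8}
Op 6: register job_A */3 -> active={job_A:*/3, job_B:*/15, job_D:*/8}
Op 7: register job_D */7 -> active={job_A:*/3, job_B:*/15, job_D:*/7}
Op 8: unregister job_D -> active={job_A:*/3, job_B:*/15}
  job_A: interval 3, next fire after T=188 is 189
  job_B: interval 15, next fire after T=188 is 195
Earliest fire time = 189 (job job_A)

Answer: 189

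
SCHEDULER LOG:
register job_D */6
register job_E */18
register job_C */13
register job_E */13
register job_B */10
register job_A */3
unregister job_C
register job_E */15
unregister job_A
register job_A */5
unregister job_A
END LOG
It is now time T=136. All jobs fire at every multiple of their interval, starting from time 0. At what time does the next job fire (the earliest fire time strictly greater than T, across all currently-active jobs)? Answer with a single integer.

Op 1: register job_D */6 -> active={job_D:*/6}
Op 2: register job_E */18 -> active={job_D:*/6, job_E:*/18}
Op 3: register job_C */13 -> active={job_C:*/13, job_D:*/6, job_E:*/18}
Op 4: register job_E */13 -> active={job_C:*/13, job_D:*/6, job_E:*/13}
Op 5: register job_B */10 -> active={job_B:*/10, job_C:*/13, job_D:*/6, job_E:*/13}
Op 6: register job_A */3 -> active={job_A:*/3, job_B:*/10, job_C:*/13, job_D:*/6, job_E:*/13}
Op 7: unregister job_C -> active={job_A:*/3, job_B:*/10, job_D:*/6, job_E:*/13}
Op 8: register job_E */15 -> active={job_A:*/3, job_B:*/10, job_D:*/6, job_E:*/15}
Op 9: unregister job_A -> active={job_B:*/10, job_D:*/6, job_E:*/15}
Op 10: register job_A */5 -> active={job_A:*/5, job_B:*/10, job_D:*/6, job_E:*/15}
Op 11: unregister job_A -> active={job_B:*/10, job_D:*/6, job_E:*/15}
  job_B: interval 10, next fire after T=136 is 140
  job_D: interval 6, next fire after T=136 is 138
  job_E: interval 15, next fire after T=136 is 150
Earliest fire time = 138 (job job_D)

Answer: 138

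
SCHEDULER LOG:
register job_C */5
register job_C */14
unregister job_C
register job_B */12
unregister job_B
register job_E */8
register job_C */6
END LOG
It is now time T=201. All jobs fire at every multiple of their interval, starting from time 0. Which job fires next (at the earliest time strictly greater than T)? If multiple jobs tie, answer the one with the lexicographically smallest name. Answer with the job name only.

Op 1: register job_C */5 -> active={job_C:*/5}
Op 2: register job_C */14 -> active={job_C:*/14}
Op 3: unregister job_C -> active={}
Op 4: register job_B */12 -> active={job_B:*/12}
Op 5: unregister job_B -> active={}
Op 6: register job_E */8 -> active={job_E:*/8}
Op 7: register job_C */6 -> active={job_C:*/6, job_E:*/8}
  job_C: interval 6, next fire after T=201 is 204
  job_E: interval 8, next fire after T=201 is 208
Earliest = 204, winner (lex tiebreak) = job_C

Answer: job_C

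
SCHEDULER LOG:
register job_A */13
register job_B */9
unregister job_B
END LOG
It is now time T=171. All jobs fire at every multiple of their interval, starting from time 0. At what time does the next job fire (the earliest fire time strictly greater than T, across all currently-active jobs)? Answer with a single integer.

Op 1: register job_A */13 -> active={job_A:*/13}
Op 2: register job_B */9 -> active={job_A:*/13, job_B:*/9}
Op 3: unregister job_B -> active={job_A:*/13}
  job_A: interval 13, next fire after T=171 is 182
Earliest fire time = 182 (job job_A)

Answer: 182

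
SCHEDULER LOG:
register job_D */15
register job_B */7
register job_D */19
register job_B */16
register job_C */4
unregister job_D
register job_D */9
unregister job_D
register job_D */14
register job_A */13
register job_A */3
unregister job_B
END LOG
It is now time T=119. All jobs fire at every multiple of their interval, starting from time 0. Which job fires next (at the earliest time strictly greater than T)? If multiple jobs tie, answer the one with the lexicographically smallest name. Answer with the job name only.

Op 1: register job_D */15 -> active={job_D:*/15}
Op 2: register job_B */7 -> active={job_B:*/7, job_D:*/15}
Op 3: register job_D */19 -> active={job_B:*/7, job_D:*/19}
Op 4: register job_B */16 -> active={job_B:*/16, job_D:*/19}
Op 5: register job_C */4 -> active={job_B:*/16, job_C:*/4, job_D:*/19}
Op 6: unregister job_D -> active={job_B:*/16, job_C:*/4}
Op 7: register job_D */9 -> active={job_B:*/16, job_C:*/4, job_D:*/9}
Op 8: unregister job_D -> active={job_B:*/16, job_C:*/4}
Op 9: register job_D */14 -> active={job_B:*/16, job_C:*/4, job_D:*/14}
Op 10: register job_A */13 -> active={job_A:*/13, job_B:*/16, job_C:*/4, job_D:*/14}
Op 11: register job_A */3 -> active={job_A:*/3, job_B:*/16, job_C:*/4, job_D:*/14}
Op 12: unregister job_B -> active={job_A:*/3, job_C:*/4, job_D:*/14}
  job_A: interval 3, next fire after T=119 is 120
  job_C: interval 4, next fire after T=119 is 120
  job_D: interval 14, next fire after T=119 is 126
Earliest = 120, winner (lex tiebreak) = job_A

Answer: job_A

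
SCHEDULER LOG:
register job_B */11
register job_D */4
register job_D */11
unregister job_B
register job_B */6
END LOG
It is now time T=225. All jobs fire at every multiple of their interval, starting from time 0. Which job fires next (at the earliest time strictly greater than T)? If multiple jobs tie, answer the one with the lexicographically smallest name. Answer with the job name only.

Op 1: register job_B */11 -> active={job_B:*/11}
Op 2: register job_D */4 -> active={job_B:*/11, job_D:*/4}
Op 3: register job_D */11 -> active={job_B:*/11, job_D:*/11}
Op 4: unregister job_B -> active={job_D:*/11}
Op 5: register job_B */6 -> active={job_B:*/6, job_D:*/11}
  job_B: interval 6, next fire after T=225 is 228
  job_D: interval 11, next fire after T=225 is 231
Earliest = 228, winner (lex tiebreak) = job_B

Answer: job_B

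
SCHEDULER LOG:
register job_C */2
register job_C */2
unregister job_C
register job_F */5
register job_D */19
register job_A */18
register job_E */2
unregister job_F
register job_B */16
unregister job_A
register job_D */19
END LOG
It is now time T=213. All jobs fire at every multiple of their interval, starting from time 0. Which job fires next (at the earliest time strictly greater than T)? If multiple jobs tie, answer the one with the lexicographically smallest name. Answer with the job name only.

Answer: job_E

Derivation:
Op 1: register job_C */2 -> active={job_C:*/2}
Op 2: register job_C */2 -> active={job_C:*/2}
Op 3: unregister job_C -> active={}
Op 4: register job_F */5 -> active={job_F:*/5}
Op 5: register job_D */19 -> active={job_D:*/19, job_F:*/5}
Op 6: register job_A */18 -> active={job_A:*/18, job_D:*/19, job_F:*/5}
Op 7: register job_E */2 -> active={job_A:*/18, job_D:*/19, job_E:*/2, job_F:*/5}
Op 8: unregister job_F -> active={job_A:*/18, job_D:*/19, job_E:*/2}
Op 9: register job_B */16 -> active={job_A:*/18, job_B:*/16, job_D:*/19, job_E:*/2}
Op 10: unregister job_A -> active={job_B:*/16, job_D:*/19, job_E:*/2}
Op 11: register job_D */19 -> active={job_B:*/16, job_D:*/19, job_E:*/2}
  job_B: interval 16, next fire after T=213 is 224
  job_D: interval 19, next fire after T=213 is 228
  job_E: interval 2, next fire after T=213 is 214
Earliest = 214, winner (lex tiebreak) = job_E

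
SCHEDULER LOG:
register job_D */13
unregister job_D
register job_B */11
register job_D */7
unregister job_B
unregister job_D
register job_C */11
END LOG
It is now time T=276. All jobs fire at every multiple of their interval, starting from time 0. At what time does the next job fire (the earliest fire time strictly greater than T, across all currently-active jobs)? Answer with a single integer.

Op 1: register job_D */13 -> active={job_D:*/13}
Op 2: unregister job_D -> active={}
Op 3: register job_B */11 -> active={job_B:*/11}
Op 4: register job_D */7 -> active={job_B:*/11, job_D:*/7}
Op 5: unregister job_B -> active={job_D:*/7}
Op 6: unregister job_D -> active={}
Op 7: register job_C */11 -> active={job_C:*/11}
  job_C: interval 11, next fire after T=276 is 286
Earliest fire time = 286 (job job_C)

Answer: 286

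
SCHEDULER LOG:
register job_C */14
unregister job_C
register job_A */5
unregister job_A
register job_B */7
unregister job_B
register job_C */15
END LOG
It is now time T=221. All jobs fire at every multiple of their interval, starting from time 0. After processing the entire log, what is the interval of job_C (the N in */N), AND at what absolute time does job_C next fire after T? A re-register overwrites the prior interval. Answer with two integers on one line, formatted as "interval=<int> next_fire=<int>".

Answer: interval=15 next_fire=225

Derivation:
Op 1: register job_C */14 -> active={job_C:*/14}
Op 2: unregister job_C -> active={}
Op 3: register job_A */5 -> active={job_A:*/5}
Op 4: unregister job_A -> active={}
Op 5: register job_B */7 -> active={job_B:*/7}
Op 6: unregister job_B -> active={}
Op 7: register job_C */15 -> active={job_C:*/15}
Final interval of job_C = 15
Next fire of job_C after T=221: (221//15+1)*15 = 225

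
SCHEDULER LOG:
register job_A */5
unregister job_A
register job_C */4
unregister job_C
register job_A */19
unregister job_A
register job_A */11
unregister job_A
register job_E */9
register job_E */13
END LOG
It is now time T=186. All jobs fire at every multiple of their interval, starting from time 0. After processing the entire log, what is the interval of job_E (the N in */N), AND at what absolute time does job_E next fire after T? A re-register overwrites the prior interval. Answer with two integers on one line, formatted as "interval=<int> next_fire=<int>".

Answer: interval=13 next_fire=195

Derivation:
Op 1: register job_A */5 -> active={job_A:*/5}
Op 2: unregister job_A -> active={}
Op 3: register job_C */4 -> active={job_C:*/4}
Op 4: unregister job_C -> active={}
Op 5: register job_A */19 -> active={job_A:*/19}
Op 6: unregister job_A -> active={}
Op 7: register job_A */11 -> active={job_A:*/11}
Op 8: unregister job_A -> active={}
Op 9: register job_E */9 -> active={job_E:*/9}
Op 10: register job_E */13 -> active={job_E:*/13}
Final interval of job_E = 13
Next fire of job_E after T=186: (186//13+1)*13 = 195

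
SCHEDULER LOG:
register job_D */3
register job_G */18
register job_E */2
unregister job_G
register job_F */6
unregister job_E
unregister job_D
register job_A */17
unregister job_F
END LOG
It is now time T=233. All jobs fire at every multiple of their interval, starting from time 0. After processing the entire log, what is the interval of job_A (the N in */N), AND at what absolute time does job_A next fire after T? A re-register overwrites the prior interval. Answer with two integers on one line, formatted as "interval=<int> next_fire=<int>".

Answer: interval=17 next_fire=238

Derivation:
Op 1: register job_D */3 -> active={job_D:*/3}
Op 2: register job_G */18 -> active={job_D:*/3, job_G:*/18}
Op 3: register job_E */2 -> active={job_D:*/3, job_E:*/2, job_G:*/18}
Op 4: unregister job_G -> active={job_D:*/3, job_E:*/2}
Op 5: register job_F */6 -> active={job_D:*/3, job_E:*/2, job_F:*/6}
Op 6: unregister job_E -> active={job_D:*/3, job_F:*/6}
Op 7: unregister job_D -> active={job_F:*/6}
Op 8: register job_A */17 -> active={job_A:*/17, job_F:*/6}
Op 9: unregister job_F -> active={job_A:*/17}
Final interval of job_A = 17
Next fire of job_A after T=233: (233//17+1)*17 = 238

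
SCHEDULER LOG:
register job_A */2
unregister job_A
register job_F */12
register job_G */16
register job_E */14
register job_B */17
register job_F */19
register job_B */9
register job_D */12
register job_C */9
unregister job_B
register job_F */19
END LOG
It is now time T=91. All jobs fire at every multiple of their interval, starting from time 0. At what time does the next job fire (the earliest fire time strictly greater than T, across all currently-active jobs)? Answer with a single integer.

Op 1: register job_A */2 -> active={job_A:*/2}
Op 2: unregister job_A -> active={}
Op 3: register job_F */12 -> active={job_F:*/12}
Op 4: register job_G */16 -> active={job_F:*/12, job_G:*/16}
Op 5: register job_E */14 -> active={job_E:*/14, job_F:*/12, job_G:*/16}
Op 6: register job_B */17 -> active={job_B:*/17, job_E:*/14, job_F:*/12, job_G:*/16}
Op 7: register job_F */19 -> active={job_B:*/17, job_E:*/14, job_F:*/19, job_G:*/16}
Op 8: register job_B */9 -> active={job_B:*/9, job_E:*/14, job_F:*/19, job_G:*/16}
Op 9: register job_D */12 -> active={job_B:*/9, job_D:*/12, job_E:*/14, job_F:*/19, job_G:*/16}
Op 10: register job_C */9 -> active={job_B:*/9, job_C:*/9, job_D:*/12, job_E:*/14, job_F:*/19, job_G:*/16}
Op 11: unregister job_B -> active={job_C:*/9, job_D:*/12, job_E:*/14, job_F:*/19, job_G:*/16}
Op 12: register job_F */19 -> active={job_C:*/9, job_D:*/12, job_E:*/14, job_F:*/19, job_G:*/16}
  job_C: interval 9, next fire after T=91 is 99
  job_D: interval 12, next fire after T=91 is 96
  job_E: interval 14, next fire after T=91 is 98
  job_F: interval 19, next fire after T=91 is 95
  job_G: interval 16, next fire after T=91 is 96
Earliest fire time = 95 (job job_F)

Answer: 95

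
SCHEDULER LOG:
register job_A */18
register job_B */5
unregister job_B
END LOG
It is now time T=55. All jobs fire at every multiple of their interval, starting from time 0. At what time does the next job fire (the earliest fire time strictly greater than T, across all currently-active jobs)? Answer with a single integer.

Op 1: register job_A */18 -> active={job_A:*/18}
Op 2: register job_B */5 -> active={job_A:*/18, job_B:*/5}
Op 3: unregister job_B -> active={job_A:*/18}
  job_A: interval 18, next fire after T=55 is 72
Earliest fire time = 72 (job job_A)

Answer: 72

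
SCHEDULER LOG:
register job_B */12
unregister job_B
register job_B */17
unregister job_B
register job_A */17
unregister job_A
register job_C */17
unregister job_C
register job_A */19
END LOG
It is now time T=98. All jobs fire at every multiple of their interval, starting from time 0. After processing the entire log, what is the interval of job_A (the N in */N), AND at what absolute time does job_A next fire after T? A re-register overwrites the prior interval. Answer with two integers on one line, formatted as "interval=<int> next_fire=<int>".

Answer: interval=19 next_fire=114

Derivation:
Op 1: register job_B */12 -> active={job_B:*/12}
Op 2: unregister job_B -> active={}
Op 3: register job_B */17 -> active={job_B:*/17}
Op 4: unregister job_B -> active={}
Op 5: register job_A */17 -> active={job_A:*/17}
Op 6: unregister job_A -> active={}
Op 7: register job_C */17 -> active={job_C:*/17}
Op 8: unregister job_C -> active={}
Op 9: register job_A */19 -> active={job_A:*/19}
Final interval of job_A = 19
Next fire of job_A after T=98: (98//19+1)*19 = 114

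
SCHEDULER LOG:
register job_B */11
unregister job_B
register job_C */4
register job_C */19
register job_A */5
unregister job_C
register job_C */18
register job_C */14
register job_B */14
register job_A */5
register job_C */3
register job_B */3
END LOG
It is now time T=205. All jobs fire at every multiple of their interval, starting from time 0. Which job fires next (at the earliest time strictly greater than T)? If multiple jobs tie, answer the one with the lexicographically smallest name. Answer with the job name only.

Op 1: register job_B */11 -> active={job_B:*/11}
Op 2: unregister job_B -> active={}
Op 3: register job_C */4 -> active={job_C:*/4}
Op 4: register job_C */19 -> active={job_C:*/19}
Op 5: register job_A */5 -> active={job_A:*/5, job_C:*/19}
Op 6: unregister job_C -> active={job_A:*/5}
Op 7: register job_C */18 -> active={job_A:*/5, job_C:*/18}
Op 8: register job_C */14 -> active={job_A:*/5, job_C:*/14}
Op 9: register job_B */14 -> active={job_A:*/5, job_B:*/14, job_C:*/14}
Op 10: register job_A */5 -> active={job_A:*/5, job_B:*/14, job_C:*/14}
Op 11: register job_C */3 -> active={job_A:*/5, job_B:*/14, job_C:*/3}
Op 12: register job_B */3 -> active={job_A:*/5, job_B:*/3, job_C:*/3}
  job_A: interval 5, next fire after T=205 is 210
  job_B: interval 3, next fire after T=205 is 207
  job_C: interval 3, next fire after T=205 is 207
Earliest = 207, winner (lex tiebreak) = job_B

Answer: job_B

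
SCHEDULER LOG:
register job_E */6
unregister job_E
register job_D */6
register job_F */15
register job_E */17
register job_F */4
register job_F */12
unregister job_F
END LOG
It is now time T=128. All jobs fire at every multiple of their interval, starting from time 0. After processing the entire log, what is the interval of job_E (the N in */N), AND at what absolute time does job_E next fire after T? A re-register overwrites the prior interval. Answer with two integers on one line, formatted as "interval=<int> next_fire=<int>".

Answer: interval=17 next_fire=136

Derivation:
Op 1: register job_E */6 -> active={job_E:*/6}
Op 2: unregister job_E -> active={}
Op 3: register job_D */6 -> active={job_D:*/6}
Op 4: register job_F */15 -> active={job_D:*/6, job_F:*/15}
Op 5: register job_E */17 -> active={job_D:*/6, job_E:*/17, job_F:*/15}
Op 6: register job_F */4 -> active={job_D:*/6, job_E:*/17, job_F:*/4}
Op 7: register job_F */12 -> active={job_D:*/6, job_E:*/17, job_F:*/12}
Op 8: unregister job_F -> active={job_D:*/6, job_E:*/17}
Final interval of job_E = 17
Next fire of job_E after T=128: (128//17+1)*17 = 136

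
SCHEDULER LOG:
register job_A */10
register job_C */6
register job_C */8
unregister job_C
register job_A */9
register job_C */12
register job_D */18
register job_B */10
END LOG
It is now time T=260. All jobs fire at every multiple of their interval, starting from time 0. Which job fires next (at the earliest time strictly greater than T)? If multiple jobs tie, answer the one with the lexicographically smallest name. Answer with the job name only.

Op 1: register job_A */10 -> active={job_A:*/10}
Op 2: register job_C */6 -> active={job_A:*/10, job_C:*/6}
Op 3: register job_C */8 -> active={job_A:*/10, job_C:*/8}
Op 4: unregister job_C -> active={job_A:*/10}
Op 5: register job_A */9 -> active={job_A:*/9}
Op 6: register job_C */12 -> active={job_A:*/9, job_C:*/12}
Op 7: register job_D */18 -> active={job_A:*/9, job_C:*/12, job_D:*/18}
Op 8: register job_B */10 -> active={job_A:*/9, job_B:*/10, job_C:*/12, job_D:*/18}
  job_A: interval 9, next fire after T=260 is 261
  job_B: interval 10, next fire after T=260 is 270
  job_C: interval 12, next fire after T=260 is 264
  job_D: interval 18, next fire after T=260 is 270
Earliest = 261, winner (lex tiebreak) = job_A

Answer: job_A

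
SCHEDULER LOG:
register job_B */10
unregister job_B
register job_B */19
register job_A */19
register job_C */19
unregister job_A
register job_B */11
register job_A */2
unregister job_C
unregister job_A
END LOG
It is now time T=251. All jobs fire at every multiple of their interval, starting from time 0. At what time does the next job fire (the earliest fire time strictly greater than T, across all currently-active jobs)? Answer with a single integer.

Answer: 253

Derivation:
Op 1: register job_B */10 -> active={job_B:*/10}
Op 2: unregister job_B -> active={}
Op 3: register job_B */19 -> active={job_B:*/19}
Op 4: register job_A */19 -> active={job_A:*/19, job_B:*/19}
Op 5: register job_C */19 -> active={job_A:*/19, job_B:*/19, job_C:*/19}
Op 6: unregister job_A -> active={job_B:*/19, job_C:*/19}
Op 7: register job_B */11 -> active={job_B:*/11, job_C:*/19}
Op 8: register job_A */2 -> active={job_A:*/2, job_B:*/11, job_C:*/19}
Op 9: unregister job_C -> active={job_A:*/2, job_B:*/11}
Op 10: unregister job_A -> active={job_B:*/11}
  job_B: interval 11, next fire after T=251 is 253
Earliest fire time = 253 (job job_B)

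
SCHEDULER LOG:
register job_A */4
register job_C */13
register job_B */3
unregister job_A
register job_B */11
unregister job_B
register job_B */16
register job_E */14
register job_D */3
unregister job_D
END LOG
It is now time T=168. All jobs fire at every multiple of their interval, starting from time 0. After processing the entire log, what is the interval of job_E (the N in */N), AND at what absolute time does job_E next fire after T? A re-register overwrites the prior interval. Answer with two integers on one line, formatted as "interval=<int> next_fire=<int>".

Answer: interval=14 next_fire=182

Derivation:
Op 1: register job_A */4 -> active={job_A:*/4}
Op 2: register job_C */13 -> active={job_A:*/4, job_C:*/13}
Op 3: register job_B */3 -> active={job_A:*/4, job_B:*/3, job_C:*/13}
Op 4: unregister job_A -> active={job_B:*/3, job_C:*/13}
Op 5: register job_B */11 -> active={job_B:*/11, job_C:*/13}
Op 6: unregister job_B -> active={job_C:*/13}
Op 7: register job_B */16 -> active={job_B:*/16, job_C:*/13}
Op 8: register job_E */14 -> active={job_B:*/16, job_C:*/13, job_E:*/14}
Op 9: register job_D */3 -> active={job_B:*/16, job_C:*/13, job_D:*/3, job_E:*/14}
Op 10: unregister job_D -> active={job_B:*/16, job_C:*/13, job_E:*/14}
Final interval of job_E = 14
Next fire of job_E after T=168: (168//14+1)*14 = 182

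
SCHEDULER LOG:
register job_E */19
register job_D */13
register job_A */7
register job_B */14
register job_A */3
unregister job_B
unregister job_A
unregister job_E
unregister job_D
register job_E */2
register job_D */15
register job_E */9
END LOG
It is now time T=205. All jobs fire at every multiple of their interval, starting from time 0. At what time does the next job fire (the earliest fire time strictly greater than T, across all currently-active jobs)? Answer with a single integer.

Op 1: register job_E */19 -> active={job_E:*/19}
Op 2: register job_D */13 -> active={job_D:*/13, job_E:*/19}
Op 3: register job_A */7 -> active={job_A:*/7, job_D:*/13, job_E:*/19}
Op 4: register job_B */14 -> active={job_A:*/7, job_B:*/14, job_D:*/13, job_E:*/19}
Op 5: register job_A */3 -> active={job_A:*/3, job_B:*/14, job_D:*/13, job_E:*/19}
Op 6: unregister job_B -> active={job_A:*/3, job_D:*/13, job_E:*/19}
Op 7: unregister job_A -> active={job_D:*/13, job_E:*/19}
Op 8: unregister job_E -> active={job_D:*/13}
Op 9: unregister job_D -> active={}
Op 10: register job_E */2 -> active={job_E:*/2}
Op 11: register job_D */15 -> active={job_D:*/15, job_E:*/2}
Op 12: register job_E */9 -> active={job_D:*/15, job_E:*/9}
  job_D: interval 15, next fire after T=205 is 210
  job_E: interval 9, next fire after T=205 is 207
Earliest fire time = 207 (job job_E)

Answer: 207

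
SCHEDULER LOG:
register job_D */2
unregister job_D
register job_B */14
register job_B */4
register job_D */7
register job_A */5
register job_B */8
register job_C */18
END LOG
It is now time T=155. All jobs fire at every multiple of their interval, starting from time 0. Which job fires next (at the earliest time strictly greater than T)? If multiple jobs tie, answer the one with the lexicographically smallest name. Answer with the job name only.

Answer: job_A

Derivation:
Op 1: register job_D */2 -> active={job_D:*/2}
Op 2: unregister job_D -> active={}
Op 3: register job_B */14 -> active={job_B:*/14}
Op 4: register job_B */4 -> active={job_B:*/4}
Op 5: register job_D */7 -> active={job_B:*/4, job_D:*/7}
Op 6: register job_A */5 -> active={job_A:*/5, job_B:*/4, job_D:*/7}
Op 7: register job_B */8 -> active={job_A:*/5, job_B:*/8, job_D:*/7}
Op 8: register job_C */18 -> active={job_A:*/5, job_B:*/8, job_C:*/18, job_D:*/7}
  job_A: interval 5, next fire after T=155 is 160
  job_B: interval 8, next fire after T=155 is 160
  job_C: interval 18, next fire after T=155 is 162
  job_D: interval 7, next fire after T=155 is 161
Earliest = 160, winner (lex tiebreak) = job_A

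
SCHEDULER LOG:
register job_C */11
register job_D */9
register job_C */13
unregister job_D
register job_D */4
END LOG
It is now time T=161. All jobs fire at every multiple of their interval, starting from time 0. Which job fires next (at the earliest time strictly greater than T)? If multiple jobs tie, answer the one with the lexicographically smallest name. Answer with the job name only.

Answer: job_D

Derivation:
Op 1: register job_C */11 -> active={job_C:*/11}
Op 2: register job_D */9 -> active={job_C:*/11, job_D:*/9}
Op 3: register job_C */13 -> active={job_C:*/13, job_D:*/9}
Op 4: unregister job_D -> active={job_C:*/13}
Op 5: register job_D */4 -> active={job_C:*/13, job_D:*/4}
  job_C: interval 13, next fire after T=161 is 169
  job_D: interval 4, next fire after T=161 is 164
Earliest = 164, winner (lex tiebreak) = job_D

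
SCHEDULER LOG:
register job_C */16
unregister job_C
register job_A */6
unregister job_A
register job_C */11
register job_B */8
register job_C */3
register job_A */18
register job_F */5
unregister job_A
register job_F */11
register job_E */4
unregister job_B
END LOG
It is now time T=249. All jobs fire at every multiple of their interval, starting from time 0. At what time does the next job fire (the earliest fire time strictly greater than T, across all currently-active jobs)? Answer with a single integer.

Answer: 252

Derivation:
Op 1: register job_C */16 -> active={job_C:*/16}
Op 2: unregister job_C -> active={}
Op 3: register job_A */6 -> active={job_A:*/6}
Op 4: unregister job_A -> active={}
Op 5: register job_C */11 -> active={job_C:*/11}
Op 6: register job_B */8 -> active={job_B:*/8, job_C:*/11}
Op 7: register job_C */3 -> active={job_B:*/8, job_C:*/3}
Op 8: register job_A */18 -> active={job_A:*/18, job_B:*/8, job_C:*/3}
Op 9: register job_F */5 -> active={job_A:*/18, job_B:*/8, job_C:*/3, job_F:*/5}
Op 10: unregister job_A -> active={job_B:*/8, job_C:*/3, job_F:*/5}
Op 11: register job_F */11 -> active={job_B:*/8, job_C:*/3, job_F:*/11}
Op 12: register job_E */4 -> active={job_B:*/8, job_C:*/3, job_E:*/4, job_F:*/11}
Op 13: unregister job_B -> active={job_C:*/3, job_E:*/4, job_F:*/11}
  job_C: interval 3, next fire after T=249 is 252
  job_E: interval 4, next fire after T=249 is 252
  job_F: interval 11, next fire after T=249 is 253
Earliest fire time = 252 (job job_C)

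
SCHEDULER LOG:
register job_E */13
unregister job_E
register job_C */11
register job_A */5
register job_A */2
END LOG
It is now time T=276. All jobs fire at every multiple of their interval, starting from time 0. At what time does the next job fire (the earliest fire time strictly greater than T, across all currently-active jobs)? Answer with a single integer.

Answer: 278

Derivation:
Op 1: register job_E */13 -> active={job_E:*/13}
Op 2: unregister job_E -> active={}
Op 3: register job_C */11 -> active={job_C:*/11}
Op 4: register job_A */5 -> active={job_A:*/5, job_C:*/11}
Op 5: register job_A */2 -> active={job_A:*/2, job_C:*/11}
  job_A: interval 2, next fire after T=276 is 278
  job_C: interval 11, next fire after T=276 is 286
Earliest fire time = 278 (job job_A)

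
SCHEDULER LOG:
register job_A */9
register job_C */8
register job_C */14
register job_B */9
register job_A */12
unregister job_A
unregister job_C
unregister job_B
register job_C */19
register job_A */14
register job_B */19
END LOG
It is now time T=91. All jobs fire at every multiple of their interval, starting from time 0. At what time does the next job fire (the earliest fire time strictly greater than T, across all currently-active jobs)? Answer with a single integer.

Op 1: register job_A */9 -> active={job_A:*/9}
Op 2: register job_C */8 -> active={job_A:*/9, job_C:*/8}
Op 3: register job_C */14 -> active={job_A:*/9, job_C:*/14}
Op 4: register job_B */9 -> active={job_A:*/9, job_B:*/9, job_C:*/14}
Op 5: register job_A */12 -> active={job_A:*/12, job_B:*/9, job_C:*/14}
Op 6: unregister job_A -> active={job_B:*/9, job_C:*/14}
Op 7: unregister job_C -> active={job_B:*/9}
Op 8: unregister job_B -> active={}
Op 9: register job_C */19 -> active={job_C:*/19}
Op 10: register job_A */14 -> active={job_A:*/14, job_C:*/19}
Op 11: register job_B */19 -> active={job_A:*/14, job_B:*/19, job_C:*/19}
  job_A: interval 14, next fire after T=91 is 98
  job_B: interval 19, next fire after T=91 is 95
  job_C: interval 19, next fire after T=91 is 95
Earliest fire time = 95 (job job_B)

Answer: 95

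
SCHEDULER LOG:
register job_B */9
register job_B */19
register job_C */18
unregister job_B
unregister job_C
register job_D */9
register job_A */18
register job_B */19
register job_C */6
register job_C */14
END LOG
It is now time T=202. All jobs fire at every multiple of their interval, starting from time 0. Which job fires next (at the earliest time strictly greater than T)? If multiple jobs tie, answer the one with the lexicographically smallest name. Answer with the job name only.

Op 1: register job_B */9 -> active={job_B:*/9}
Op 2: register job_B */19 -> active={job_B:*/19}
Op 3: register job_C */18 -> active={job_B:*/19, job_C:*/18}
Op 4: unregister job_B -> active={job_C:*/18}
Op 5: unregister job_C -> active={}
Op 6: register job_D */9 -> active={job_D:*/9}
Op 7: register job_A */18 -> active={job_A:*/18, job_D:*/9}
Op 8: register job_B */19 -> active={job_A:*/18, job_B:*/19, job_D:*/9}
Op 9: register job_C */6 -> active={job_A:*/18, job_B:*/19, job_C:*/6, job_D:*/9}
Op 10: register job_C */14 -> active={job_A:*/18, job_B:*/19, job_C:*/14, job_D:*/9}
  job_A: interval 18, next fire after T=202 is 216
  job_B: interval 19, next fire after T=202 is 209
  job_C: interval 14, next fire after T=202 is 210
  job_D: interval 9, next fire after T=202 is 207
Earliest = 207, winner (lex tiebreak) = job_D

Answer: job_D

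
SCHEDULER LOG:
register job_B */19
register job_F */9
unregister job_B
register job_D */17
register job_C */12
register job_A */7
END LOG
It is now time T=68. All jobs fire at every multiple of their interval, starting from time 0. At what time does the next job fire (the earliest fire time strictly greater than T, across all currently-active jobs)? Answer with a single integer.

Answer: 70

Derivation:
Op 1: register job_B */19 -> active={job_B:*/19}
Op 2: register job_F */9 -> active={job_B:*/19, job_F:*/9}
Op 3: unregister job_B -> active={job_F:*/9}
Op 4: register job_D */17 -> active={job_D:*/17, job_F:*/9}
Op 5: register job_C */12 -> active={job_C:*/12, job_D:*/17, job_F:*/9}
Op 6: register job_A */7 -> active={job_A:*/7, job_C:*/12, job_D:*/17, job_F:*/9}
  job_A: interval 7, next fire after T=68 is 70
  job_C: interval 12, next fire after T=68 is 72
  job_D: interval 17, next fire after T=68 is 85
  job_F: interval 9, next fire after T=68 is 72
Earliest fire time = 70 (job job_A)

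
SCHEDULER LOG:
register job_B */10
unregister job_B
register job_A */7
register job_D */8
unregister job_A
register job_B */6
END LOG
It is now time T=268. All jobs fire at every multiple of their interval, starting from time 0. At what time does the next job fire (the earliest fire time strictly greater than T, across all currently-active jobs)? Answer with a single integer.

Answer: 270

Derivation:
Op 1: register job_B */10 -> active={job_B:*/10}
Op 2: unregister job_B -> active={}
Op 3: register job_A */7 -> active={job_A:*/7}
Op 4: register job_D */8 -> active={job_A:*/7, job_D:*/8}
Op 5: unregister job_A -> active={job_D:*/8}
Op 6: register job_B */6 -> active={job_B:*/6, job_D:*/8}
  job_B: interval 6, next fire after T=268 is 270
  job_D: interval 8, next fire after T=268 is 272
Earliest fire time = 270 (job job_B)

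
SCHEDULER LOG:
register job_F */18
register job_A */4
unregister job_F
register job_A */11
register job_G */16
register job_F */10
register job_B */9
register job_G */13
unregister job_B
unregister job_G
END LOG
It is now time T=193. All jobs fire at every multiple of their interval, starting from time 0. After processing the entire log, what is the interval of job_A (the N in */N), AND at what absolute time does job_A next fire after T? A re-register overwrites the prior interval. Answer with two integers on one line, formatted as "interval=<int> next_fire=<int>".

Answer: interval=11 next_fire=198

Derivation:
Op 1: register job_F */18 -> active={job_F:*/18}
Op 2: register job_A */4 -> active={job_A:*/4, job_F:*/18}
Op 3: unregister job_F -> active={job_A:*/4}
Op 4: register job_A */11 -> active={job_A:*/11}
Op 5: register job_G */16 -> active={job_A:*/11, job_G:*/16}
Op 6: register job_F */10 -> active={job_A:*/11, job_F:*/10, job_G:*/16}
Op 7: register job_B */9 -> active={job_A:*/11, job_B:*/9, job_F:*/10, job_G:*/16}
Op 8: register job_G */13 -> active={job_A:*/11, job_B:*/9, job_F:*/10, job_G:*/13}
Op 9: unregister job_B -> active={job_A:*/11, job_F:*/10, job_G:*/13}
Op 10: unregister job_G -> active={job_A:*/11, job_F:*/10}
Final interval of job_A = 11
Next fire of job_A after T=193: (193//11+1)*11 = 198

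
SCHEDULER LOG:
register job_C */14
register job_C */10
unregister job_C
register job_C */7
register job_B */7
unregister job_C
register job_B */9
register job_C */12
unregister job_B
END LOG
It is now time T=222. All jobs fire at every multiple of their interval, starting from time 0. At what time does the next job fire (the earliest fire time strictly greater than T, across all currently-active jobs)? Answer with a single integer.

Answer: 228

Derivation:
Op 1: register job_C */14 -> active={job_C:*/14}
Op 2: register job_C */10 -> active={job_C:*/10}
Op 3: unregister job_C -> active={}
Op 4: register job_C */7 -> active={job_C:*/7}
Op 5: register job_B */7 -> active={job_B:*/7, job_C:*/7}
Op 6: unregister job_C -> active={job_B:*/7}
Op 7: register job_B */9 -> active={job_B:*/9}
Op 8: register job_C */12 -> active={job_B:*/9, job_C:*/12}
Op 9: unregister job_B -> active={job_C:*/12}
  job_C: interval 12, next fire after T=222 is 228
Earliest fire time = 228 (job job_C)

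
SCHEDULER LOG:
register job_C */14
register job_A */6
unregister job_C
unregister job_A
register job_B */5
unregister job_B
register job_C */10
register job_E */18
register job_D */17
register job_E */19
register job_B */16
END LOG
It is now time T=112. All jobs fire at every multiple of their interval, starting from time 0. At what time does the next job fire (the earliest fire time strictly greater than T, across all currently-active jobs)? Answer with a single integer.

Op 1: register job_C */14 -> active={job_C:*/14}
Op 2: register job_A */6 -> active={job_A:*/6, job_C:*/14}
Op 3: unregister job_C -> active={job_A:*/6}
Op 4: unregister job_A -> active={}
Op 5: register job_B */5 -> active={job_B:*/5}
Op 6: unregister job_B -> active={}
Op 7: register job_C */10 -> active={job_C:*/10}
Op 8: register job_E */18 -> active={job_C:*/10, job_E:*/18}
Op 9: register job_D */17 -> active={job_C:*/10, job_D:*/17, job_E:*/18}
Op 10: register job_E */19 -> active={job_C:*/10, job_D:*/17, job_E:*/19}
Op 11: register job_B */16 -> active={job_B:*/16, job_C:*/10, job_D:*/17, job_E:*/19}
  job_B: interval 16, next fire after T=112 is 128
  job_C: interval 10, next fire after T=112 is 120
  job_D: interval 17, next fire after T=112 is 119
  job_E: interval 19, next fire after T=112 is 114
Earliest fire time = 114 (job job_E)

Answer: 114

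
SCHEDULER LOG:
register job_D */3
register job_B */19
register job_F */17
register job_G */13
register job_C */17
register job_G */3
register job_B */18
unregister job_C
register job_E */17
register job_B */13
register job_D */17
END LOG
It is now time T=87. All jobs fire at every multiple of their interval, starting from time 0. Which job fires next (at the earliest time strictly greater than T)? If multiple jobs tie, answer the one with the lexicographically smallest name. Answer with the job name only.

Op 1: register job_D */3 -> active={job_D:*/3}
Op 2: register job_B */19 -> active={job_B:*/19, job_D:*/3}
Op 3: register job_F */17 -> active={job_B:*/19, job_D:*/3, job_F:*/17}
Op 4: register job_G */13 -> active={job_B:*/19, job_D:*/3, job_F:*/17, job_G:*/13}
Op 5: register job_C */17 -> active={job_B:*/19, job_C:*/17, job_D:*/3, job_F:*/17, job_G:*/13}
Op 6: register job_G */3 -> active={job_B:*/19, job_C:*/17, job_D:*/3, job_F:*/17, job_G:*/3}
Op 7: register job_B */18 -> active={job_B:*/18, job_C:*/17, job_D:*/3, job_F:*/17, job_G:*/3}
Op 8: unregister job_C -> active={job_B:*/18, job_D:*/3, job_F:*/17, job_G:*/3}
Op 9: register job_E */17 -> active={job_B:*/18, job_D:*/3, job_E:*/17, job_F:*/17, job_G:*/3}
Op 10: register job_B */13 -> active={job_B:*/13, job_D:*/3, job_E:*/17, job_F:*/17, job_G:*/3}
Op 11: register job_D */17 -> active={job_B:*/13, job_D:*/17, job_E:*/17, job_F:*/17, job_G:*/3}
  job_B: interval 13, next fire after T=87 is 91
  job_D: interval 17, next fire after T=87 is 102
  job_E: interval 17, next fire after T=87 is 102
  job_F: interval 17, next fire after T=87 is 102
  job_G: interval 3, next fire after T=87 is 90
Earliest = 90, winner (lex tiebreak) = job_G

Answer: job_G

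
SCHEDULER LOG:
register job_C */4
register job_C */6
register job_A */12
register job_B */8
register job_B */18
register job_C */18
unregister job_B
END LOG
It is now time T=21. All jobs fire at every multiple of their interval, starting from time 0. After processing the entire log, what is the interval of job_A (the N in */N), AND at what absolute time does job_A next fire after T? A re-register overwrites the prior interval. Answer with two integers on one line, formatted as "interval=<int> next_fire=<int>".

Answer: interval=12 next_fire=24

Derivation:
Op 1: register job_C */4 -> active={job_C:*/4}
Op 2: register job_C */6 -> active={job_C:*/6}
Op 3: register job_A */12 -> active={job_A:*/12, job_C:*/6}
Op 4: register job_B */8 -> active={job_A:*/12, job_B:*/8, job_C:*/6}
Op 5: register job_B */18 -> active={job_A:*/12, job_B:*/18, job_C:*/6}
Op 6: register job_C */18 -> active={job_A:*/12, job_B:*/18, job_C:*/18}
Op 7: unregister job_B -> active={job_A:*/12, job_C:*/18}
Final interval of job_A = 12
Next fire of job_A after T=21: (21//12+1)*12 = 24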